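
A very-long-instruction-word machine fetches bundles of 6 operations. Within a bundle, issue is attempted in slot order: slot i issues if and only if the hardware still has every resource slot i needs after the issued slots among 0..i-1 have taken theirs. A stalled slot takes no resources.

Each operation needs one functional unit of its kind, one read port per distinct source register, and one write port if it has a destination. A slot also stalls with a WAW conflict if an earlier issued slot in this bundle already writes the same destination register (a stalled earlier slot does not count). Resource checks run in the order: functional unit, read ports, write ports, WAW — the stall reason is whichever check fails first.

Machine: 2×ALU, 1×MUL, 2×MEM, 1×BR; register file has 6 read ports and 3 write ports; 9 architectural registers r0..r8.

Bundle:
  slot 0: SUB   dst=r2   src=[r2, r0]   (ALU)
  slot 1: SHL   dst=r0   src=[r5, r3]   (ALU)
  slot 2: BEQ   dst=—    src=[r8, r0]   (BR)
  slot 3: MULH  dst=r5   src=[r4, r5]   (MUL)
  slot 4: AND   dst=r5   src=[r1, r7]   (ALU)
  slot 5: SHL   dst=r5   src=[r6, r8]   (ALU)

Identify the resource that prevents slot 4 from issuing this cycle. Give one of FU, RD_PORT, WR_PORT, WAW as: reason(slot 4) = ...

[0] ALU needs rd=2 wr=1: ok; after: ALU=1 MUL=1 MEM=2 BR=1, R=4, W=2
[1] ALU needs rd=2 wr=1: ok; after: ALU=0 MUL=1 MEM=2 BR=1, R=2, W=1
[2] BR needs rd=2 wr=0: ok; after: ALU=0 MUL=1 MEM=2 BR=0, R=0, W=1
[3] MUL needs rd=2 wr=1: RD_PORT; after: ALU=0 MUL=1 MEM=2 BR=0, R=0, W=1
[4] ALU needs rd=2 wr=1: FU; after: ALU=0 MUL=1 MEM=2 BR=0, R=0, W=1
[5] ALU needs rd=2 wr=1: FU; after: ALU=0 MUL=1 MEM=2 BR=0, R=0, W=1

reason(slot 4) = FU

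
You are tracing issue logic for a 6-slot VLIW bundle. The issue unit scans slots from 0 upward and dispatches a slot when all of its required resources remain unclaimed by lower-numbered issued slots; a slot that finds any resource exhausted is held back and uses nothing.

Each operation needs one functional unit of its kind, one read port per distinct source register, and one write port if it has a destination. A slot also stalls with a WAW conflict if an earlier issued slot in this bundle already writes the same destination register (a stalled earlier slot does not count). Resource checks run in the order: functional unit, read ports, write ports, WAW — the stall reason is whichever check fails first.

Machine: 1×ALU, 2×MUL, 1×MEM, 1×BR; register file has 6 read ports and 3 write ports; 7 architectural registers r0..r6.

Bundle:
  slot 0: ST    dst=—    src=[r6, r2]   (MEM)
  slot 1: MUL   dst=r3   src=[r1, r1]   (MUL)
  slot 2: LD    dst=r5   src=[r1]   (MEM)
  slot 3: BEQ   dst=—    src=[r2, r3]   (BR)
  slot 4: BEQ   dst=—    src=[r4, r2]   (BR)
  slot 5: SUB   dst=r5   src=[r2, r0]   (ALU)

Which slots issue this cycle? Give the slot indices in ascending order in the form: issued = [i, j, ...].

  0. MEM ⇒ go  {1A/2Mu/0Ld/1B | 4r 3w}
  1. MUL→r3 ⇒ go  {1A/1Mu/0Ld/1B | 3r 2w}
  2. MEM→r5 ⇒ no(FU)  {1A/1Mu/0Ld/1B | 3r 2w}
  3. BR ⇒ go  {1A/1Mu/0Ld/0B | 1r 2w}
  4. BR ⇒ no(FU)  {1A/1Mu/0Ld/0B | 1r 2w}
  5. ALU→r5 ⇒ no(RD_PORT)  {1A/1Mu/0Ld/0B | 1r 2w}

issued = [0, 1, 3]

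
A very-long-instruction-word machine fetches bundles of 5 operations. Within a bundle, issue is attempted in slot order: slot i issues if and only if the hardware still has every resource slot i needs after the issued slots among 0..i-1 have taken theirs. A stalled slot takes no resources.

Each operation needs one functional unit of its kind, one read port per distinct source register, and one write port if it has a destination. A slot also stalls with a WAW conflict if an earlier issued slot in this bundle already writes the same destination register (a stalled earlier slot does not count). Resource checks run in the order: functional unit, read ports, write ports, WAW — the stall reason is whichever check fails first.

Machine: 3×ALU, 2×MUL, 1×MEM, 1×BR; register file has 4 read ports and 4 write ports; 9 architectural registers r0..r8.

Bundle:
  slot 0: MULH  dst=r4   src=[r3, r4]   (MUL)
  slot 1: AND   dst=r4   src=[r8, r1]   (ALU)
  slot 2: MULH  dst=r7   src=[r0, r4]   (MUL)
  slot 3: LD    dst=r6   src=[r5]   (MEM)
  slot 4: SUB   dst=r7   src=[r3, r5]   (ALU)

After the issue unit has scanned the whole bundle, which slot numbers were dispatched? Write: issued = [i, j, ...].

issued = [0, 2]

#0 MUL src=r3,r4 dispatched  <A:3 Mu:1 Ld:1 B:1 rd:2 wr:3>
#1 ALU src=r8,r1 held:WAW  <A:3 Mu:1 Ld:1 B:1 rd:2 wr:3>
#2 MUL src=r0,r4 dispatched  <A:3 Mu:0 Ld:1 B:1 rd:0 wr:2>
#3 MEM src=r5 held:RD_PORT  <A:3 Mu:0 Ld:1 B:1 rd:0 wr:2>
#4 ALU src=r3,r5 held:RD_PORT  <A:3 Mu:0 Ld:1 B:1 rd:0 wr:2>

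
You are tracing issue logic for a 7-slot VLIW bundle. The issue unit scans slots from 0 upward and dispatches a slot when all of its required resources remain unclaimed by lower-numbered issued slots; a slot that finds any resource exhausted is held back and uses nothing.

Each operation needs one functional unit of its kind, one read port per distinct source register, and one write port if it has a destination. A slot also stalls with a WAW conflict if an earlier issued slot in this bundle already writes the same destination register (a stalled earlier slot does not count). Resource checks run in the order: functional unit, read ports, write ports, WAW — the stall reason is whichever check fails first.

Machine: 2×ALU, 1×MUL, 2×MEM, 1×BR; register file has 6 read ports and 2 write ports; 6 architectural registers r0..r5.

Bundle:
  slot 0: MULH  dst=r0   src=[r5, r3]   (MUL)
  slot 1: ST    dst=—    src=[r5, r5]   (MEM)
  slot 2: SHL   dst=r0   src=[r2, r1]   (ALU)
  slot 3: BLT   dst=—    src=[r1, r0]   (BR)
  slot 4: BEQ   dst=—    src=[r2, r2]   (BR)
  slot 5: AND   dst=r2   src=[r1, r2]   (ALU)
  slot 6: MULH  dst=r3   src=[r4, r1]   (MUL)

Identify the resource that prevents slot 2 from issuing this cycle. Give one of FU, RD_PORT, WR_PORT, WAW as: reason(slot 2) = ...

[0] MUL needs rd=2 wr=1: ok; after: ALU=2 MUL=0 MEM=2 BR=1, R=4, W=1
[1] MEM needs rd=1 wr=0: ok; after: ALU=2 MUL=0 MEM=1 BR=1, R=3, W=1
[2] ALU needs rd=2 wr=1: WAW; after: ALU=2 MUL=0 MEM=1 BR=1, R=3, W=1
[3] BR needs rd=2 wr=0: ok; after: ALU=2 MUL=0 MEM=1 BR=0, R=1, W=1
[4] BR needs rd=1 wr=0: FU; after: ALU=2 MUL=0 MEM=1 BR=0, R=1, W=1
[5] ALU needs rd=2 wr=1: RD_PORT; after: ALU=2 MUL=0 MEM=1 BR=0, R=1, W=1
[6] MUL needs rd=2 wr=1: FU; after: ALU=2 MUL=0 MEM=1 BR=0, R=1, W=1

reason(slot 2) = WAW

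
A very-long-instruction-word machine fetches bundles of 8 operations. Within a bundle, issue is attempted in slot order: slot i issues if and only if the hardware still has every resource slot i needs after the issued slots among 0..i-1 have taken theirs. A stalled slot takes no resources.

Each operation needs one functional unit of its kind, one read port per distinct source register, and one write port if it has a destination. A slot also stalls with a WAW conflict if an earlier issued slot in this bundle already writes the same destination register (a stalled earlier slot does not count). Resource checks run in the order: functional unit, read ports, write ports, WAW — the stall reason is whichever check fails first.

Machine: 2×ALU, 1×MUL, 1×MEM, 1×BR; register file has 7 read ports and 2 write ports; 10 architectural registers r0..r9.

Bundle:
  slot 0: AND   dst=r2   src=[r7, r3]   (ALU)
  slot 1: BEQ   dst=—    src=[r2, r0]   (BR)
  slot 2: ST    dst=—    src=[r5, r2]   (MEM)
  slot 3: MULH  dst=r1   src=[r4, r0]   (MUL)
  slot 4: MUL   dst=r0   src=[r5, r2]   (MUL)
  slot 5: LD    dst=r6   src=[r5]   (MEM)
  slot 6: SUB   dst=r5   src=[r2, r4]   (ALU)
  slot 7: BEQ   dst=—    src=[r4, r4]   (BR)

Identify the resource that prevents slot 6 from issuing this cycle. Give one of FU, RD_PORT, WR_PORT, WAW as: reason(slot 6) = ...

#0 ALU src=r7,r3 dispatched  <A:1 Mu:1 Ld:1 B:1 rd:5 wr:1>
#1 BR src=r2,r0 dispatched  <A:1 Mu:1 Ld:1 B:0 rd:3 wr:1>
#2 MEM src=r5,r2 dispatched  <A:1 Mu:1 Ld:0 B:0 rd:1 wr:1>
#3 MUL src=r4,r0 held:RD_PORT  <A:1 Mu:1 Ld:0 B:0 rd:1 wr:1>
#4 MUL src=r5,r2 held:RD_PORT  <A:1 Mu:1 Ld:0 B:0 rd:1 wr:1>
#5 MEM src=r5 held:FU  <A:1 Mu:1 Ld:0 B:0 rd:1 wr:1>
#6 ALU src=r2,r4 held:RD_PORT  <A:1 Mu:1 Ld:0 B:0 rd:1 wr:1>
#7 BR src=r4,r4 held:FU  <A:1 Mu:1 Ld:0 B:0 rd:1 wr:1>

reason(slot 6) = RD_PORT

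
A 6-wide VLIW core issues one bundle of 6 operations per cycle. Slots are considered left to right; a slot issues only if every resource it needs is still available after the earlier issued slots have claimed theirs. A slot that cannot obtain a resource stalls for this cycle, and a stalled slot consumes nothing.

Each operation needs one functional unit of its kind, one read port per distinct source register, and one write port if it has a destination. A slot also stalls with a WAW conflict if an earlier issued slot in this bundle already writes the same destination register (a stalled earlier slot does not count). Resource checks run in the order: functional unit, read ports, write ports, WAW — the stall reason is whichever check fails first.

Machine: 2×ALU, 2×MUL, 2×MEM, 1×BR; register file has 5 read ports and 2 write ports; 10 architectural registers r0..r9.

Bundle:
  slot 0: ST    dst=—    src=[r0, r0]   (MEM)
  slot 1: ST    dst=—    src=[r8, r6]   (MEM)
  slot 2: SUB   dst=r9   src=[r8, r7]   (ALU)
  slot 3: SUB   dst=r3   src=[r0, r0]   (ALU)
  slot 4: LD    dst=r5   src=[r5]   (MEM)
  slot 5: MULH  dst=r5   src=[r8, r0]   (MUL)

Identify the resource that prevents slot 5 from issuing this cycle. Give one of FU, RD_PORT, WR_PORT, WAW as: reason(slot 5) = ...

[0] MEM needs rd=1 wr=0: ok; after: ALU=2 MUL=2 MEM=1 BR=1, R=4, W=2
[1] MEM needs rd=2 wr=0: ok; after: ALU=2 MUL=2 MEM=0 BR=1, R=2, W=2
[2] ALU needs rd=2 wr=1: ok; after: ALU=1 MUL=2 MEM=0 BR=1, R=0, W=1
[3] ALU needs rd=1 wr=1: RD_PORT; after: ALU=1 MUL=2 MEM=0 BR=1, R=0, W=1
[4] MEM needs rd=1 wr=1: FU; after: ALU=1 MUL=2 MEM=0 BR=1, R=0, W=1
[5] MUL needs rd=2 wr=1: RD_PORT; after: ALU=1 MUL=2 MEM=0 BR=1, R=0, W=1

reason(slot 5) = RD_PORT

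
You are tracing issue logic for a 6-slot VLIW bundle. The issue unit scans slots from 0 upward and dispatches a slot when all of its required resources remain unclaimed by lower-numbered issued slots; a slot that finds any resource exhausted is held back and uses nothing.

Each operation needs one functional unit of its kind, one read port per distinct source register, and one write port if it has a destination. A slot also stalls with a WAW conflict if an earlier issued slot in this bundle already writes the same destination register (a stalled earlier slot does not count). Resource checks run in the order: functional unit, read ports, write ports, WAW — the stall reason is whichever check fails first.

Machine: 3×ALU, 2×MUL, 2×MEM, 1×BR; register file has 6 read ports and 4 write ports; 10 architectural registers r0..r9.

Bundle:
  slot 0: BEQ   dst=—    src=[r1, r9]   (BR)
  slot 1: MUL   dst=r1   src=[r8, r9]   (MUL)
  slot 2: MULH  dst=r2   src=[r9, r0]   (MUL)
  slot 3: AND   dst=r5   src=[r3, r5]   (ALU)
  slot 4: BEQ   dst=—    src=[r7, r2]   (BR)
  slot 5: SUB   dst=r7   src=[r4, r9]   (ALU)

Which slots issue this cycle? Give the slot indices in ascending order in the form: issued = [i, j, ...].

[0] BR needs rd=2 wr=0: ok; after: ALU=3 MUL=2 MEM=2 BR=0, R=4, W=4
[1] MUL needs rd=2 wr=1: ok; after: ALU=3 MUL=1 MEM=2 BR=0, R=2, W=3
[2] MUL needs rd=2 wr=1: ok; after: ALU=3 MUL=0 MEM=2 BR=0, R=0, W=2
[3] ALU needs rd=2 wr=1: RD_PORT; after: ALU=3 MUL=0 MEM=2 BR=0, R=0, W=2
[4] BR needs rd=2 wr=0: FU; after: ALU=3 MUL=0 MEM=2 BR=0, R=0, W=2
[5] ALU needs rd=2 wr=1: RD_PORT; after: ALU=3 MUL=0 MEM=2 BR=0, R=0, W=2

issued = [0, 1, 2]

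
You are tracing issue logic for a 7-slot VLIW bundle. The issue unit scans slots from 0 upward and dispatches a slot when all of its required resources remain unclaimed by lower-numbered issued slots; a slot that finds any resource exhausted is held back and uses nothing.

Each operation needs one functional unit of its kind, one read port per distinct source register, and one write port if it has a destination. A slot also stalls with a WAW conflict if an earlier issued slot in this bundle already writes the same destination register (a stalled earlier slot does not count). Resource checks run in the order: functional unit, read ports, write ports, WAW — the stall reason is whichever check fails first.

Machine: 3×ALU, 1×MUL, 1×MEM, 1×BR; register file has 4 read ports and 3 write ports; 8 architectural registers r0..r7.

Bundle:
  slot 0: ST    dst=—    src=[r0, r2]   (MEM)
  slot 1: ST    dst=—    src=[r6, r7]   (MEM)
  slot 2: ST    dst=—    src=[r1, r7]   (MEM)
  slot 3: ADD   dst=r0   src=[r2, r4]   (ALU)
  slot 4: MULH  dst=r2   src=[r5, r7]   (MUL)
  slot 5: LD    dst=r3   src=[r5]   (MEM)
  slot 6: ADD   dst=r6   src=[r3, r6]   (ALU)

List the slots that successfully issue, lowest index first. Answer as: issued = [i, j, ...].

(0) want 1×MEM +2rd +0wr — yes → AL3|MU1|ME0|BR1|rd2|wr3
(1) want 1×MEM +2rd +0wr — FU → AL3|MU1|ME0|BR1|rd2|wr3
(2) want 1×MEM +2rd +0wr — FU → AL3|MU1|ME0|BR1|rd2|wr3
(3) want 1×ALU +2rd +1wr — yes → AL2|MU1|ME0|BR1|rd0|wr2
(4) want 1×MUL +2rd +1wr — RD_PORT → AL2|MU1|ME0|BR1|rd0|wr2
(5) want 1×MEM +1rd +1wr — FU → AL2|MU1|ME0|BR1|rd0|wr2
(6) want 1×ALU +2rd +1wr — RD_PORT → AL2|MU1|ME0|BR1|rd0|wr2

issued = [0, 3]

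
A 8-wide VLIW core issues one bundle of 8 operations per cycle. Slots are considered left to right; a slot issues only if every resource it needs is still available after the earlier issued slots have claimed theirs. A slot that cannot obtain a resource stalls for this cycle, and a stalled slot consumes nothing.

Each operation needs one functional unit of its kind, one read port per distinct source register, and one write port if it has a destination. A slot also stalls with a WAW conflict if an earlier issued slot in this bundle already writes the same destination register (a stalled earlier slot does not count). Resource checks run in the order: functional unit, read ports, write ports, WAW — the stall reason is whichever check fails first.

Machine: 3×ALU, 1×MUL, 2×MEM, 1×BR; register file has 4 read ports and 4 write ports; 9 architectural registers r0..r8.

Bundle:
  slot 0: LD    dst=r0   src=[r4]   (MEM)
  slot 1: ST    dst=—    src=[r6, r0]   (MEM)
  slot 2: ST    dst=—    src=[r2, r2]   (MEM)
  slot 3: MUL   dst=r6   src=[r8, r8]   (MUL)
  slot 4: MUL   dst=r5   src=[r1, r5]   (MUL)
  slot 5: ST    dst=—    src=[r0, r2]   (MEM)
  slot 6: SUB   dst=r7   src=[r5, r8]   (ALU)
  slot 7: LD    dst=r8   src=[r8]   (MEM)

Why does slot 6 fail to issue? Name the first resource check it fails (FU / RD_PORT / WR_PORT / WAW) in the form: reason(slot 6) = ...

slot 0 (MEM): ISSUE — free A3,Mu1,Ld1,B1 rp3 wp3
slot 1 (MEM): ISSUE — free A3,Mu1,Ld0,B1 rp1 wp3
slot 2 (MEM): stall FU — free A3,Mu1,Ld0,B1 rp1 wp3
slot 3 (MUL): ISSUE — free A3,Mu0,Ld0,B1 rp0 wp2
slot 4 (MUL): stall FU — free A3,Mu0,Ld0,B1 rp0 wp2
slot 5 (MEM): stall FU — free A3,Mu0,Ld0,B1 rp0 wp2
slot 6 (ALU): stall RD_PORT — free A3,Mu0,Ld0,B1 rp0 wp2
slot 7 (MEM): stall FU — free A3,Mu0,Ld0,B1 rp0 wp2

reason(slot 6) = RD_PORT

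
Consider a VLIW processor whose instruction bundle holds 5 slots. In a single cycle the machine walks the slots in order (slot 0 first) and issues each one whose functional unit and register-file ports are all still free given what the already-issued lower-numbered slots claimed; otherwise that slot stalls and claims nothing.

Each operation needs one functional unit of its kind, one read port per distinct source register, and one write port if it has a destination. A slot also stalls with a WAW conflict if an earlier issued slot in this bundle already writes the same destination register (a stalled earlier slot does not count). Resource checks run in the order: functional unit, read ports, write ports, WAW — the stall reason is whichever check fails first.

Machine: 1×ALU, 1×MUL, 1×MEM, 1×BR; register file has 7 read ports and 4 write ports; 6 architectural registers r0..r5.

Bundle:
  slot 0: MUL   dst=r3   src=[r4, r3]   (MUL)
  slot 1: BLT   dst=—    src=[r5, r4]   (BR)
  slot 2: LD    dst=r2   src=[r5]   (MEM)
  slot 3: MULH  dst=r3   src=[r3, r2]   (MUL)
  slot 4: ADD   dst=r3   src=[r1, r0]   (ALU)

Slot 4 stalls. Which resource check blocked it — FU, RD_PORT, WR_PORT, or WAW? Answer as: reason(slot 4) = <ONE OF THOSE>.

reason(slot 4) = WAW

[0] MUL needs rd=2 wr=1: ok; after: ALU=1 MUL=0 MEM=1 BR=1, R=5, W=3
[1] BR needs rd=2 wr=0: ok; after: ALU=1 MUL=0 MEM=1 BR=0, R=3, W=3
[2] MEM needs rd=1 wr=1: ok; after: ALU=1 MUL=0 MEM=0 BR=0, R=2, W=2
[3] MUL needs rd=2 wr=1: FU; after: ALU=1 MUL=0 MEM=0 BR=0, R=2, W=2
[4] ALU needs rd=2 wr=1: WAW; after: ALU=1 MUL=0 MEM=0 BR=0, R=2, W=2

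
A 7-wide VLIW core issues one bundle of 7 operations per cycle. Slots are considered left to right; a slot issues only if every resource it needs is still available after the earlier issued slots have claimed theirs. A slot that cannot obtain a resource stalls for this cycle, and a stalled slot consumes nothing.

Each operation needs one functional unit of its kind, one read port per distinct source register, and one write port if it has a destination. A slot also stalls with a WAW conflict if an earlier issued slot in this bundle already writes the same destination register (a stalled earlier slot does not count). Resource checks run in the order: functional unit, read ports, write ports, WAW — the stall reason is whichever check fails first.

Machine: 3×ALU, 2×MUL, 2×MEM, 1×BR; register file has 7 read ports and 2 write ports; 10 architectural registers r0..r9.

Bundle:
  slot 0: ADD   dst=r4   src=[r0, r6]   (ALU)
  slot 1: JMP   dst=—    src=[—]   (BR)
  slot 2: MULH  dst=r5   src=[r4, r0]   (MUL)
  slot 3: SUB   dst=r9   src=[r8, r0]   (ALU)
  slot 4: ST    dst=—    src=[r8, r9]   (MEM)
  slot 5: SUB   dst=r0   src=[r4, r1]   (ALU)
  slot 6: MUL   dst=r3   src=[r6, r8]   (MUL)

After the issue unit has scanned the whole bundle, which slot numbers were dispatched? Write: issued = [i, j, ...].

issued = [0, 1, 2, 4]

slot 0 (ALU): ISSUE — free A2,Mu2,Ld2,B1 rp5 wp1
slot 1 (BR): ISSUE — free A2,Mu2,Ld2,B0 rp5 wp1
slot 2 (MUL): ISSUE — free A2,Mu1,Ld2,B0 rp3 wp0
slot 3 (ALU): stall WR_PORT — free A2,Mu1,Ld2,B0 rp3 wp0
slot 4 (MEM): ISSUE — free A2,Mu1,Ld1,B0 rp1 wp0
slot 5 (ALU): stall RD_PORT — free A2,Mu1,Ld1,B0 rp1 wp0
slot 6 (MUL): stall RD_PORT — free A2,Mu1,Ld1,B0 rp1 wp0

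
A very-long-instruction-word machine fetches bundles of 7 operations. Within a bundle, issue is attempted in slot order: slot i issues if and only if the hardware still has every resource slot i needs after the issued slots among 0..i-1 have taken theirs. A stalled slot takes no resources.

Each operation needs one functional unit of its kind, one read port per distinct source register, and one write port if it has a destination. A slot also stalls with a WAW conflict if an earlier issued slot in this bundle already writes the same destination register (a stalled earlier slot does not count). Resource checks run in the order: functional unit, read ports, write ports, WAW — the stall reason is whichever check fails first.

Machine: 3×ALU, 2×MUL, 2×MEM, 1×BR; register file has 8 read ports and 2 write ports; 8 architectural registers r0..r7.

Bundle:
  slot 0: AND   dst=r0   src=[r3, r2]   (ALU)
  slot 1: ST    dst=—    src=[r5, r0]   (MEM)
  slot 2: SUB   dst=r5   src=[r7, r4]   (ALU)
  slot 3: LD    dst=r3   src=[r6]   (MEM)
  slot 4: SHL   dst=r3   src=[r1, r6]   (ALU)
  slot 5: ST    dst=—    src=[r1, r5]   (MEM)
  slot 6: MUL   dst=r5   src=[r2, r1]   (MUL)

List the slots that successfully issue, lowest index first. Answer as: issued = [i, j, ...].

#0 ALU src=r3,r2 dispatched  <A:2 Mu:2 Ld:2 B:1 rd:6 wr:1>
#1 MEM src=r5,r0 dispatched  <A:2 Mu:2 Ld:1 B:1 rd:4 wr:1>
#2 ALU src=r7,r4 dispatched  <A:1 Mu:2 Ld:1 B:1 rd:2 wr:0>
#3 MEM src=r6 held:WR_PORT  <A:1 Mu:2 Ld:1 B:1 rd:2 wr:0>
#4 ALU src=r1,r6 held:WR_PORT  <A:1 Mu:2 Ld:1 B:1 rd:2 wr:0>
#5 MEM src=r1,r5 dispatched  <A:1 Mu:2 Ld:0 B:1 rd:0 wr:0>
#6 MUL src=r2,r1 held:RD_PORT  <A:1 Mu:2 Ld:0 B:1 rd:0 wr:0>

issued = [0, 1, 2, 5]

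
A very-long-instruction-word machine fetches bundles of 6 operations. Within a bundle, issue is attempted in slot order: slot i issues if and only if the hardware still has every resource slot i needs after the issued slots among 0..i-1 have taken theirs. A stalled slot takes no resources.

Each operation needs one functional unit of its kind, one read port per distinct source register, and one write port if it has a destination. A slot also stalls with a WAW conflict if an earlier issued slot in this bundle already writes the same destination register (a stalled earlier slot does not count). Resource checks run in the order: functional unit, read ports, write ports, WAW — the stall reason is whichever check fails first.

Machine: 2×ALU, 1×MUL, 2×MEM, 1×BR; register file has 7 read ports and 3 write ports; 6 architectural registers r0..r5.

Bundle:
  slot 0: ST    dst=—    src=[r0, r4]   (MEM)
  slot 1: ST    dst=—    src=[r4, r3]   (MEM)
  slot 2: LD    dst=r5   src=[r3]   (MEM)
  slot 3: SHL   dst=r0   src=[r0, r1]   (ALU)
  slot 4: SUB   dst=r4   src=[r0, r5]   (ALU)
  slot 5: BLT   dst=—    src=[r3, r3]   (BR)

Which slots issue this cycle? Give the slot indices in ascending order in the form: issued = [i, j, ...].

#0 MEM src=r0,r4 dispatched  <A:2 Mu:1 Ld:1 B:1 rd:5 wr:3>
#1 MEM src=r4,r3 dispatched  <A:2 Mu:1 Ld:0 B:1 rd:3 wr:3>
#2 MEM src=r3 held:FU  <A:2 Mu:1 Ld:0 B:1 rd:3 wr:3>
#3 ALU src=r0,r1 dispatched  <A:1 Mu:1 Ld:0 B:1 rd:1 wr:2>
#4 ALU src=r0,r5 held:RD_PORT  <A:1 Mu:1 Ld:0 B:1 rd:1 wr:2>
#5 BR src=r3,r3 dispatched  <A:1 Mu:1 Ld:0 B:0 rd:0 wr:2>

issued = [0, 1, 3, 5]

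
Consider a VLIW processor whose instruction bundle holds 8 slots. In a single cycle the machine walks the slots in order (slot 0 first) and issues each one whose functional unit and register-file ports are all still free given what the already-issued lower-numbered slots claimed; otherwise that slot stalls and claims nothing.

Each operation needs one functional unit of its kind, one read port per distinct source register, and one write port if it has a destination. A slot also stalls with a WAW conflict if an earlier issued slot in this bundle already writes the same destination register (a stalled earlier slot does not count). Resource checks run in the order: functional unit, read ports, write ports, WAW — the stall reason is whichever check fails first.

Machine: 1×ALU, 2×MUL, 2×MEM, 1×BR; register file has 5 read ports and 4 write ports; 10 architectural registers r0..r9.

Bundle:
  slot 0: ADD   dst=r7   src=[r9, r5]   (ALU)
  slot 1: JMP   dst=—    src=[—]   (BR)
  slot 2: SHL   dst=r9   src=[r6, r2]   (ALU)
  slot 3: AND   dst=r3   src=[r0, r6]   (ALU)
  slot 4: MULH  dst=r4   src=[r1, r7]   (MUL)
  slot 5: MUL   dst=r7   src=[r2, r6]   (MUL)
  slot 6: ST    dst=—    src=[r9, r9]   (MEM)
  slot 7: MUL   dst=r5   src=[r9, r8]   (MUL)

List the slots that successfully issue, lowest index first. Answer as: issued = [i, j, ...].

[0] ALU needs rd=2 wr=1: ok; after: ALU=0 MUL=2 MEM=2 BR=1, R=3, W=3
[1] BR needs rd=0 wr=0: ok; after: ALU=0 MUL=2 MEM=2 BR=0, R=3, W=3
[2] ALU needs rd=2 wr=1: FU; after: ALU=0 MUL=2 MEM=2 BR=0, R=3, W=3
[3] ALU needs rd=2 wr=1: FU; after: ALU=0 MUL=2 MEM=2 BR=0, R=3, W=3
[4] MUL needs rd=2 wr=1: ok; after: ALU=0 MUL=1 MEM=2 BR=0, R=1, W=2
[5] MUL needs rd=2 wr=1: RD_PORT; after: ALU=0 MUL=1 MEM=2 BR=0, R=1, W=2
[6] MEM needs rd=1 wr=0: ok; after: ALU=0 MUL=1 MEM=1 BR=0, R=0, W=2
[7] MUL needs rd=2 wr=1: RD_PORT; after: ALU=0 MUL=1 MEM=1 BR=0, R=0, W=2

issued = [0, 1, 4, 6]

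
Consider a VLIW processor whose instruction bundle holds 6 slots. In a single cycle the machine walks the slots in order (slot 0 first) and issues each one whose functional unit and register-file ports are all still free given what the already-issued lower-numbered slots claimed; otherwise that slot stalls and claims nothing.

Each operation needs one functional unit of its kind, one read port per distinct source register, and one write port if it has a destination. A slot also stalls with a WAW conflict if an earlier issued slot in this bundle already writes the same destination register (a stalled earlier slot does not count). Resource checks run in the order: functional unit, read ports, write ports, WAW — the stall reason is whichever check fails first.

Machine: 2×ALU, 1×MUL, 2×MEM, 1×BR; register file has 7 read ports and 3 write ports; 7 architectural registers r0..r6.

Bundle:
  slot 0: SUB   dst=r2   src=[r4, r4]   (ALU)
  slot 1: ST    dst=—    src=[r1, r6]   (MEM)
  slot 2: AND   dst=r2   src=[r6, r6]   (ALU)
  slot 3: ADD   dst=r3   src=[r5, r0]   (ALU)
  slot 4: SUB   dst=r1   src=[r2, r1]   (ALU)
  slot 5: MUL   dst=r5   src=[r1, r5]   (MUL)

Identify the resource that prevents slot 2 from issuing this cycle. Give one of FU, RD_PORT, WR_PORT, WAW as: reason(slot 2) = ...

reason(slot 2) = WAW

(0) want 1×ALU +1rd +1wr — yes → AL1|MU1|ME2|BR1|rd6|wr2
(1) want 1×MEM +2rd +0wr — yes → AL1|MU1|ME1|BR1|rd4|wr2
(2) want 1×ALU +1rd +1wr — WAW → AL1|MU1|ME1|BR1|rd4|wr2
(3) want 1×ALU +2rd +1wr — yes → AL0|MU1|ME1|BR1|rd2|wr1
(4) want 1×ALU +2rd +1wr — FU → AL0|MU1|ME1|BR1|rd2|wr1
(5) want 1×MUL +2rd +1wr — yes → AL0|MU0|ME1|BR1|rd0|wr0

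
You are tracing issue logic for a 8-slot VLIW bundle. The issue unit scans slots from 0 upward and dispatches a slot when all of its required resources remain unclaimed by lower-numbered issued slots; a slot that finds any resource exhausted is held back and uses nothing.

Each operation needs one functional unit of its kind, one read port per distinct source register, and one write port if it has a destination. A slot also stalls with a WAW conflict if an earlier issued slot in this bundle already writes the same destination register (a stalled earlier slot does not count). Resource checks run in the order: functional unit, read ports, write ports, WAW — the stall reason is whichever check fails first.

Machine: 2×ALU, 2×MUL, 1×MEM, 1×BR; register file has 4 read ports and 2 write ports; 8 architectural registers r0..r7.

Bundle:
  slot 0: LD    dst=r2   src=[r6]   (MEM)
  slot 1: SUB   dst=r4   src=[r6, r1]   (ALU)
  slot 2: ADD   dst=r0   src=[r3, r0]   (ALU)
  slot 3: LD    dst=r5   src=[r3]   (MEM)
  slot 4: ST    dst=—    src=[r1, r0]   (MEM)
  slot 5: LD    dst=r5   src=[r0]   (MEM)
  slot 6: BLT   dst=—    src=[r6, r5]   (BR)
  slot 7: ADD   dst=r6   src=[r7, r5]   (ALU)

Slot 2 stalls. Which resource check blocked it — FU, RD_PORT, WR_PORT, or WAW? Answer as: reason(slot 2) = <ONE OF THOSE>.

[0] MEM needs rd=1 wr=1: ok; after: ALU=2 MUL=2 MEM=0 BR=1, R=3, W=1
[1] ALU needs rd=2 wr=1: ok; after: ALU=1 MUL=2 MEM=0 BR=1, R=1, W=0
[2] ALU needs rd=2 wr=1: RD_PORT; after: ALU=1 MUL=2 MEM=0 BR=1, R=1, W=0
[3] MEM needs rd=1 wr=1: FU; after: ALU=1 MUL=2 MEM=0 BR=1, R=1, W=0
[4] MEM needs rd=2 wr=0: FU; after: ALU=1 MUL=2 MEM=0 BR=1, R=1, W=0
[5] MEM needs rd=1 wr=1: FU; after: ALU=1 MUL=2 MEM=0 BR=1, R=1, W=0
[6] BR needs rd=2 wr=0: RD_PORT; after: ALU=1 MUL=2 MEM=0 BR=1, R=1, W=0
[7] ALU needs rd=2 wr=1: RD_PORT; after: ALU=1 MUL=2 MEM=0 BR=1, R=1, W=0

reason(slot 2) = RD_PORT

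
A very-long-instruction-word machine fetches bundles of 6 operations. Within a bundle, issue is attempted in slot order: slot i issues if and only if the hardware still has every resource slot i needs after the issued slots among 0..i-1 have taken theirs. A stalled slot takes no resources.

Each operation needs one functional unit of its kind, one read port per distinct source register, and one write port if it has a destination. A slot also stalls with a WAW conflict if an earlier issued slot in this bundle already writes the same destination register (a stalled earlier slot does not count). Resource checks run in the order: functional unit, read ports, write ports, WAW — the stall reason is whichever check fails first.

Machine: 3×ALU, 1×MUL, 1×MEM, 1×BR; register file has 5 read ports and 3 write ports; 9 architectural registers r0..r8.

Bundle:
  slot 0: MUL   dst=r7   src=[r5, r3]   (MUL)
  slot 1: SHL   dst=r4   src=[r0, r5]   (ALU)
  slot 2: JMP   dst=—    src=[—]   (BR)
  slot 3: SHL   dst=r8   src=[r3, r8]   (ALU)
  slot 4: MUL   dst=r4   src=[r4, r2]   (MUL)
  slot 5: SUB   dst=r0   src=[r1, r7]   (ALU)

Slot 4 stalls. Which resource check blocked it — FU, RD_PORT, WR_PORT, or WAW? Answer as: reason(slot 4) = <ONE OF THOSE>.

reason(slot 4) = FU

#0 MUL src=r5,r3 dispatched  <A:3 Mu:0 Ld:1 B:1 rd:3 wr:2>
#1 ALU src=r0,r5 dispatched  <A:2 Mu:0 Ld:1 B:1 rd:1 wr:1>
#2 BR src=- dispatched  <A:2 Mu:0 Ld:1 B:0 rd:1 wr:1>
#3 ALU src=r3,r8 held:RD_PORT  <A:2 Mu:0 Ld:1 B:0 rd:1 wr:1>
#4 MUL src=r4,r2 held:FU  <A:2 Mu:0 Ld:1 B:0 rd:1 wr:1>
#5 ALU src=r1,r7 held:RD_PORT  <A:2 Mu:0 Ld:1 B:0 rd:1 wr:1>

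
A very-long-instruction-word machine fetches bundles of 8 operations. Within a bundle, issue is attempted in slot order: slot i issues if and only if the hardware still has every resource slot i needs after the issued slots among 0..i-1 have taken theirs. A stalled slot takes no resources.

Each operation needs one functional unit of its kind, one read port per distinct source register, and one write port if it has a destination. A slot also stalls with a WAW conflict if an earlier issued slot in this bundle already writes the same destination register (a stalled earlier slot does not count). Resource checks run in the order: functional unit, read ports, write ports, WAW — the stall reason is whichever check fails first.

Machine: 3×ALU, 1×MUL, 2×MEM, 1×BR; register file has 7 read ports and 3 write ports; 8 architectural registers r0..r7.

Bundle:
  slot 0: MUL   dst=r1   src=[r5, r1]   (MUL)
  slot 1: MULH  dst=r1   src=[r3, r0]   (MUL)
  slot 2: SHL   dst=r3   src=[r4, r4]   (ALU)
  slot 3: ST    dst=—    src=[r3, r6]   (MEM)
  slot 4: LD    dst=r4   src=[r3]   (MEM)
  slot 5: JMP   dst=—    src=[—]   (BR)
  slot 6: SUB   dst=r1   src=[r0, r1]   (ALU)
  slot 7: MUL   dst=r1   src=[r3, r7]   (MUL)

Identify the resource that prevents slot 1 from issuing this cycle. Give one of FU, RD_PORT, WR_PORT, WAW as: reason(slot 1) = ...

(0) want 1×MUL +2rd +1wr — yes → AL3|MU0|ME2|BR1|rd5|wr2
(1) want 1×MUL +2rd +1wr — FU → AL3|MU0|ME2|BR1|rd5|wr2
(2) want 1×ALU +1rd +1wr — yes → AL2|MU0|ME2|BR1|rd4|wr1
(3) want 1×MEM +2rd +0wr — yes → AL2|MU0|ME1|BR1|rd2|wr1
(4) want 1×MEM +1rd +1wr — yes → AL2|MU0|ME0|BR1|rd1|wr0
(5) want 1×BR +0rd +0wr — yes → AL2|MU0|ME0|BR0|rd1|wr0
(6) want 1×ALU +2rd +1wr — RD_PORT → AL2|MU0|ME0|BR0|rd1|wr0
(7) want 1×MUL +2rd +1wr — FU → AL2|MU0|ME0|BR0|rd1|wr0

reason(slot 1) = FU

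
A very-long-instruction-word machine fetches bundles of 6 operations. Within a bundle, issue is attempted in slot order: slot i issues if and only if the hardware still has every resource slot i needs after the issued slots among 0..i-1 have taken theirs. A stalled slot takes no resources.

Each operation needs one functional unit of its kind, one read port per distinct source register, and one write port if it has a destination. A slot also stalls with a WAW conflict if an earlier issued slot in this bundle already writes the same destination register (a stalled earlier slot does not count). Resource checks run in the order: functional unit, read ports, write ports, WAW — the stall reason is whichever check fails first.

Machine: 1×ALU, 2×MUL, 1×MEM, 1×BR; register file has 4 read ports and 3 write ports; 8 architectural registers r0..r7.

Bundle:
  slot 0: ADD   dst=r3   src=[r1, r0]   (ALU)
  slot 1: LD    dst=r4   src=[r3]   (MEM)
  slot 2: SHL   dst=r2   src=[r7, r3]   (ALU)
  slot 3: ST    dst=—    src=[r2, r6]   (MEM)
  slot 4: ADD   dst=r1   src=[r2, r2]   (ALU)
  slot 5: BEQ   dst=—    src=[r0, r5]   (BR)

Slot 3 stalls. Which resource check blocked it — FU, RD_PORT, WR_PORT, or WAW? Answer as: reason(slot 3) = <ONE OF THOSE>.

slot 0 (ALU): ISSUE — free A0,Mu2,Ld1,B1 rp2 wp2
slot 1 (MEM): ISSUE — free A0,Mu2,Ld0,B1 rp1 wp1
slot 2 (ALU): stall FU — free A0,Mu2,Ld0,B1 rp1 wp1
slot 3 (MEM): stall FU — free A0,Mu2,Ld0,B1 rp1 wp1
slot 4 (ALU): stall FU — free A0,Mu2,Ld0,B1 rp1 wp1
slot 5 (BR): stall RD_PORT — free A0,Mu2,Ld0,B1 rp1 wp1

reason(slot 3) = FU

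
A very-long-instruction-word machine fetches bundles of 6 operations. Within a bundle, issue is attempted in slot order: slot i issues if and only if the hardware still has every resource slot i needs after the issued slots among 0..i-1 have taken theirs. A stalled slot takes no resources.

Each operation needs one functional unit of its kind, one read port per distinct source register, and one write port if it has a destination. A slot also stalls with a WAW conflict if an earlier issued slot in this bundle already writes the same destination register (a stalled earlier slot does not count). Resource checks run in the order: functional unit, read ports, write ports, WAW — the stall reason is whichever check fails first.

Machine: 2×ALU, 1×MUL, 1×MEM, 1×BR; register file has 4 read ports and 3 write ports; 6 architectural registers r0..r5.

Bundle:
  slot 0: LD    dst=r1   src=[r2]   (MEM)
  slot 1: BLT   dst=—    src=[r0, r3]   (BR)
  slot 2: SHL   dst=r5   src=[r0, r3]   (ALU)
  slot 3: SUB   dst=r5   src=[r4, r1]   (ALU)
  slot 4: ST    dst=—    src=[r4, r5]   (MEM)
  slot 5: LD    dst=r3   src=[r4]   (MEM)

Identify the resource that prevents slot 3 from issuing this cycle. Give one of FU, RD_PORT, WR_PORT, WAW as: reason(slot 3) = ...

reason(slot 3) = RD_PORT

slot 0 (MEM): ISSUE — free A2,Mu1,Ld0,B1 rp3 wp2
slot 1 (BR): ISSUE — free A2,Mu1,Ld0,B0 rp1 wp2
slot 2 (ALU): stall RD_PORT — free A2,Mu1,Ld0,B0 rp1 wp2
slot 3 (ALU): stall RD_PORT — free A2,Mu1,Ld0,B0 rp1 wp2
slot 4 (MEM): stall FU — free A2,Mu1,Ld0,B0 rp1 wp2
slot 5 (MEM): stall FU — free A2,Mu1,Ld0,B0 rp1 wp2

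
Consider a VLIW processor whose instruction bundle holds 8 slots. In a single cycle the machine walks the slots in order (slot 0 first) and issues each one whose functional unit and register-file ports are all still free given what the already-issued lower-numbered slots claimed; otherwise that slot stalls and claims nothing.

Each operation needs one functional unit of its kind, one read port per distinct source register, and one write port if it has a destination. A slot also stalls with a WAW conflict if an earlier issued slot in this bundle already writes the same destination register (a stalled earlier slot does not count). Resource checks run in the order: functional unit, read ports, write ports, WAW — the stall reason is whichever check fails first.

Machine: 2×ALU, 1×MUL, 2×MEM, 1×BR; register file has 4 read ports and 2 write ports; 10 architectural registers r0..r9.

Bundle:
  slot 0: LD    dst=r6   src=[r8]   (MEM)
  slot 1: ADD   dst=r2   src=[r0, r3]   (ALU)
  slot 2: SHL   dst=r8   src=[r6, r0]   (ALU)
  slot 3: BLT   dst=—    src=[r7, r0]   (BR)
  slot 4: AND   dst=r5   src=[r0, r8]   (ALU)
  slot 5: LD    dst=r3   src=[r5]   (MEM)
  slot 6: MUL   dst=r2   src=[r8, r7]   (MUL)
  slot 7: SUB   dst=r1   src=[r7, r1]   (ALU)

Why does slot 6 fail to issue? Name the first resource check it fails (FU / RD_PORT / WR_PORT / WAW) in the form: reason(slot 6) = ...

reason(slot 6) = RD_PORT

slot 0 (MEM): ISSUE — free A2,Mu1,Ld1,B1 rp3 wp1
slot 1 (ALU): ISSUE — free A1,Mu1,Ld1,B1 rp1 wp0
slot 2 (ALU): stall RD_PORT — free A1,Mu1,Ld1,B1 rp1 wp0
slot 3 (BR): stall RD_PORT — free A1,Mu1,Ld1,B1 rp1 wp0
slot 4 (ALU): stall RD_PORT — free A1,Mu1,Ld1,B1 rp1 wp0
slot 5 (MEM): stall WR_PORT — free A1,Mu1,Ld1,B1 rp1 wp0
slot 6 (MUL): stall RD_PORT — free A1,Mu1,Ld1,B1 rp1 wp0
slot 7 (ALU): stall RD_PORT — free A1,Mu1,Ld1,B1 rp1 wp0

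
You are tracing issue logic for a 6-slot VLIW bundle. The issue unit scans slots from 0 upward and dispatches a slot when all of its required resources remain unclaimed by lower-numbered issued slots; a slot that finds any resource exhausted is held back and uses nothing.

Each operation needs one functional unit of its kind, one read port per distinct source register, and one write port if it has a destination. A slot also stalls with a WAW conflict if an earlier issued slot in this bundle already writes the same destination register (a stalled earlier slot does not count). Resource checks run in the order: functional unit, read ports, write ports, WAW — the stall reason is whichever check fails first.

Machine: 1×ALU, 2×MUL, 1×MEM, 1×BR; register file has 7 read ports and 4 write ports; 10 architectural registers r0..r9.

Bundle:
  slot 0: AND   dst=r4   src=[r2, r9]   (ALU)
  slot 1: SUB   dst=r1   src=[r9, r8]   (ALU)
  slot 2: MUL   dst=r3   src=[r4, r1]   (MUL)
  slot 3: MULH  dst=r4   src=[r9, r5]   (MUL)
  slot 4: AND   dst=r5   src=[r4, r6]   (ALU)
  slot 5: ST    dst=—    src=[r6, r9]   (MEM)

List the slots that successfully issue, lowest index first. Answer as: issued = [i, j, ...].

issued = [0, 2, 5]

(0) want 1×ALU +2rd +1wr — yes → AL0|MU2|ME1|BR1|rd5|wr3
(1) want 1×ALU +2rd +1wr — FU → AL0|MU2|ME1|BR1|rd5|wr3
(2) want 1×MUL +2rd +1wr — yes → AL0|MU1|ME1|BR1|rd3|wr2
(3) want 1×MUL +2rd +1wr — WAW → AL0|MU1|ME1|BR1|rd3|wr2
(4) want 1×ALU +2rd +1wr — FU → AL0|MU1|ME1|BR1|rd3|wr2
(5) want 1×MEM +2rd +0wr — yes → AL0|MU1|ME0|BR1|rd1|wr2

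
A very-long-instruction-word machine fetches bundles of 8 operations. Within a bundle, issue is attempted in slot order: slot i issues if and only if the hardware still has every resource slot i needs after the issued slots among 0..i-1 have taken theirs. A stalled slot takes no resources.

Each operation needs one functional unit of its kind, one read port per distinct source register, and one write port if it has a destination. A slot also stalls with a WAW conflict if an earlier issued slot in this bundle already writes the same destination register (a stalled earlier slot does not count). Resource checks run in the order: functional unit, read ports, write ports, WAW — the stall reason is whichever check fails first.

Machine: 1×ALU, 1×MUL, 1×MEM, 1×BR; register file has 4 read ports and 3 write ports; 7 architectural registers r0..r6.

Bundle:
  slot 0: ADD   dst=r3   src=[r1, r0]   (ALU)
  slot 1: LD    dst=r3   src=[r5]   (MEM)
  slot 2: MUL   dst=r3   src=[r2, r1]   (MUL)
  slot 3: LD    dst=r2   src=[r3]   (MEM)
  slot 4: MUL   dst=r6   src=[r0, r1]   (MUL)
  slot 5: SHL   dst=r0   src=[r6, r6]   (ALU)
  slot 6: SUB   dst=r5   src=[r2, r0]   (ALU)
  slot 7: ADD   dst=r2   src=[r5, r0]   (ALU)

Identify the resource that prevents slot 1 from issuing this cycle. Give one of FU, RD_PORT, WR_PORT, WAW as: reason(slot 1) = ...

slot 0 (ALU): ISSUE — free A0,Mu1,Ld1,B1 rp2 wp2
slot 1 (MEM): stall WAW — free A0,Mu1,Ld1,B1 rp2 wp2
slot 2 (MUL): stall WAW — free A0,Mu1,Ld1,B1 rp2 wp2
slot 3 (MEM): ISSUE — free A0,Mu1,Ld0,B1 rp1 wp1
slot 4 (MUL): stall RD_PORT — free A0,Mu1,Ld0,B1 rp1 wp1
slot 5 (ALU): stall FU — free A0,Mu1,Ld0,B1 rp1 wp1
slot 6 (ALU): stall FU — free A0,Mu1,Ld0,B1 rp1 wp1
slot 7 (ALU): stall FU — free A0,Mu1,Ld0,B1 rp1 wp1

reason(slot 1) = WAW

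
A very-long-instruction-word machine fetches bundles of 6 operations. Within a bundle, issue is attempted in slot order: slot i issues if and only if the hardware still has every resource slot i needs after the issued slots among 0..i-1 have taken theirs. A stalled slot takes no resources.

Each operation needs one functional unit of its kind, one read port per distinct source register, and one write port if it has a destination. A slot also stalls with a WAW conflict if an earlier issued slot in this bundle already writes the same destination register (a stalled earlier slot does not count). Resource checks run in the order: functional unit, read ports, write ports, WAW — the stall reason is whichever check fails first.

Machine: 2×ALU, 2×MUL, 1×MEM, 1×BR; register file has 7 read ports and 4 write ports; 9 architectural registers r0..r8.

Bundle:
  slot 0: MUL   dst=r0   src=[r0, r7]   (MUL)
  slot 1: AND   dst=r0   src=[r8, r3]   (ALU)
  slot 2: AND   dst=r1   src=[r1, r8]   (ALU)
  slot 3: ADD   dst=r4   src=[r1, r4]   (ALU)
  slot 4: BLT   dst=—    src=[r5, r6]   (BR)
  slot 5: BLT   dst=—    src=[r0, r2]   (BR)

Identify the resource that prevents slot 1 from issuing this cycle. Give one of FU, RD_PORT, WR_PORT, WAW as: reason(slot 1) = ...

  0. MUL→r0 ⇒ go  {2A/1Mu/1Ld/1B | 5r 3w}
  1. ALU→r0 ⇒ no(WAW)  {2A/1Mu/1Ld/1B | 5r 3w}
  2. ALU→r1 ⇒ go  {1A/1Mu/1Ld/1B | 3r 2w}
  3. ALU→r4 ⇒ go  {0A/1Mu/1Ld/1B | 1r 1w}
  4. BR ⇒ no(RD_PORT)  {0A/1Mu/1Ld/1B | 1r 1w}
  5. BR ⇒ no(RD_PORT)  {0A/1Mu/1Ld/1B | 1r 1w}

reason(slot 1) = WAW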